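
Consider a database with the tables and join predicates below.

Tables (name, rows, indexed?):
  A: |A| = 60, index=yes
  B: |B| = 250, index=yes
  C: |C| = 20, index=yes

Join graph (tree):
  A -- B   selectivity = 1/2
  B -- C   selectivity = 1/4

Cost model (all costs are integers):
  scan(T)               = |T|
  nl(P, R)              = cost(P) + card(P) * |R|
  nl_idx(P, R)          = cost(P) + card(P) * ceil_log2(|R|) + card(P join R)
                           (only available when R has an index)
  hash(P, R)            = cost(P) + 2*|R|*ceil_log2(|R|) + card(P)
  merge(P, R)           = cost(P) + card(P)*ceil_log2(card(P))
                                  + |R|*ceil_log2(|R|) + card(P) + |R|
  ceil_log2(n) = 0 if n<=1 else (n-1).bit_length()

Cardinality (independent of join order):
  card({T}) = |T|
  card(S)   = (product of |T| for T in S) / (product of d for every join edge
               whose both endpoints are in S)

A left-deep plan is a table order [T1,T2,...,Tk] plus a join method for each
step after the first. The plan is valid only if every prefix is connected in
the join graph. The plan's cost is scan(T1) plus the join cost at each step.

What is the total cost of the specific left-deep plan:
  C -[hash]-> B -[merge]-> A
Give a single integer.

19460

step 1: scan C: cost=20, card=20
step 2: join B via hash
    card(P join B) = 20*250/(4) = 1250
    cost = 20 + 2*250*8 + 20 = 4040
step 3: join A via merge
    card(P join A) = 1250*60/(2) = 37500
    cost = 4040 + 1250*11 + 60*6 + 1250 + 60 = 19460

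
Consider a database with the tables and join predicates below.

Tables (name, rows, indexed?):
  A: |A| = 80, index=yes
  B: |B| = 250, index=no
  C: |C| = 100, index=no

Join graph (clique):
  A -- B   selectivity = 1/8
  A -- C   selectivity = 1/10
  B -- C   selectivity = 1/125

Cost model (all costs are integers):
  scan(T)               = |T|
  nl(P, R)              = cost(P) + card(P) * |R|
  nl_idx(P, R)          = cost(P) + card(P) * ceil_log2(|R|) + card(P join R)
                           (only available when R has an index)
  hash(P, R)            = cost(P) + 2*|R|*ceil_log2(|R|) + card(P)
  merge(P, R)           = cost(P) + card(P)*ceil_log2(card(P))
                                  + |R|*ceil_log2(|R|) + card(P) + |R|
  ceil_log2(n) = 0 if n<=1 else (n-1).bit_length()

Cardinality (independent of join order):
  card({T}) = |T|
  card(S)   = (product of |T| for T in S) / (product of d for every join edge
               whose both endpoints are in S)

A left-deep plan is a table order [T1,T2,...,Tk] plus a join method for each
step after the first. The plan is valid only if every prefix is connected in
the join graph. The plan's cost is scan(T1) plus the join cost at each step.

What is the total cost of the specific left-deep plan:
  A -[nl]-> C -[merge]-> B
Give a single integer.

19130

step 1: scan A: cost=80, card=80
step 2: join C via nl
    card(P join C) = 80*100/(10) = 800
    cost = 80 + 80*100 = 8080
step 3: join B via merge
    card(P join B) = 800*250/(8*125) = 200
    cost = 8080 + 800*10 + 250*8 + 800 + 250 = 19130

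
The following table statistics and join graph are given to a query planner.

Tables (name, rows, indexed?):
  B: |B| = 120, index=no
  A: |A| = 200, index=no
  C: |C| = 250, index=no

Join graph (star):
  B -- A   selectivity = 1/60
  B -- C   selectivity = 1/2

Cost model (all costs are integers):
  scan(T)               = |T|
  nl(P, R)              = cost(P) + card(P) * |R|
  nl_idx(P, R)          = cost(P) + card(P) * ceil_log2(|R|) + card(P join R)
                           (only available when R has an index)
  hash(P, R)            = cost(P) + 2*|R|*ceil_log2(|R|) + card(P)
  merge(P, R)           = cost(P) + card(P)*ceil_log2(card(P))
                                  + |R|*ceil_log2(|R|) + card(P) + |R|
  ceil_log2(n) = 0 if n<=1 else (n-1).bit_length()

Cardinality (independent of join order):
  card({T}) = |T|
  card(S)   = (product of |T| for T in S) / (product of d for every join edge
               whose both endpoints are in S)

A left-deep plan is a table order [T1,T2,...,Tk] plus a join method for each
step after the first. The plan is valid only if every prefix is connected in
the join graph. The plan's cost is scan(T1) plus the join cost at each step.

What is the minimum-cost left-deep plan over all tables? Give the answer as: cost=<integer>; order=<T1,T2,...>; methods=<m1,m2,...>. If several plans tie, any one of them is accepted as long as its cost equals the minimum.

cost=6480; order=A,B,C; methods=hash,hash

Selinger DP (subsets sized 1..n):
  {B}: scan cost=120, card=120
  {A}: scan cost=200, card=200
  {C}: scan cost=250, card=250
  {AB}: card=400; try (B,hash)→2080, (A,merge)→2880, (B,merge)→2960, (A,hash)→3440, (A,nl)→24120, (B,nl)→24200; best=2080 via (B,hash)
  {BC}: card=15000; try (B,hash)→2180, (C,merge)→3330, (B,merge)→3460, (C,hash)→4240, (C,nl)→30120, (B,nl)→30250; best=2180 via (B,hash)
  {ABC}: card=50000; try (C,hash)→6480, (C,merge)→8330, (A,hash)→20380, (C,nl)→102080, (A,merge)→228980, (A,nl)→3002180; best=6480 via (C,hash)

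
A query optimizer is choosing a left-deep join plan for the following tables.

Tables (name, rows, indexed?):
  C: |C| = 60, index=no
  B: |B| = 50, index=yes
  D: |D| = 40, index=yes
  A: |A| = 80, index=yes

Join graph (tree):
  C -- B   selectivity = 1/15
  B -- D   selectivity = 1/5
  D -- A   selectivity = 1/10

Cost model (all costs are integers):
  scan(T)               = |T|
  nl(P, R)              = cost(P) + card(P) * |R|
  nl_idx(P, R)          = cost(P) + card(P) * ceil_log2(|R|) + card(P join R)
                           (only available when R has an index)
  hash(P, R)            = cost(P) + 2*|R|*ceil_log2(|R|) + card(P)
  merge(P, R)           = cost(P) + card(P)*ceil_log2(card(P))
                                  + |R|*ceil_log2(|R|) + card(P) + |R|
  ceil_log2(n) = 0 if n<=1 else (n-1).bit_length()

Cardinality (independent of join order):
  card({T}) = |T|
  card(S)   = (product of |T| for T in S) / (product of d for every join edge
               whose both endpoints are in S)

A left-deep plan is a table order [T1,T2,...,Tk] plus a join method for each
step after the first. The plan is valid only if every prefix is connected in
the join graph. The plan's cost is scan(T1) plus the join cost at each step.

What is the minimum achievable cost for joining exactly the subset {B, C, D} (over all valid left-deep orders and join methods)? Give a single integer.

1300

Selinger DP over subsets of {B,C,D}:
  {C}: scan cost=60, card=60
  {B}: scan cost=50, card=50
  {D}: scan cost=40, card=40
  {BC}: card=200; try (B,nl_idx)→620, (B,hash)→720, (C,hash)→820, (C,merge)→820, (B,merge)→830, (C,nl)→3050 …(+1); best=620 via (B,nl_idx)
  {BD}: card=400; try (D,hash)→580, (B,merge)→670, (D,merge)→680, (B,hash)→680, (B,nl_idx)→680, (D,nl_idx)→750 …(+2); best=580 via (D,hash)
  {BCD}: card=1600; try (D,hash)→1300, (C,hash)→1700, (D,merge)→2700, (D,nl_idx)→3420, (C,merge)→5000, (D,nl)→8620 …(+1); best=1300 via (D,hash)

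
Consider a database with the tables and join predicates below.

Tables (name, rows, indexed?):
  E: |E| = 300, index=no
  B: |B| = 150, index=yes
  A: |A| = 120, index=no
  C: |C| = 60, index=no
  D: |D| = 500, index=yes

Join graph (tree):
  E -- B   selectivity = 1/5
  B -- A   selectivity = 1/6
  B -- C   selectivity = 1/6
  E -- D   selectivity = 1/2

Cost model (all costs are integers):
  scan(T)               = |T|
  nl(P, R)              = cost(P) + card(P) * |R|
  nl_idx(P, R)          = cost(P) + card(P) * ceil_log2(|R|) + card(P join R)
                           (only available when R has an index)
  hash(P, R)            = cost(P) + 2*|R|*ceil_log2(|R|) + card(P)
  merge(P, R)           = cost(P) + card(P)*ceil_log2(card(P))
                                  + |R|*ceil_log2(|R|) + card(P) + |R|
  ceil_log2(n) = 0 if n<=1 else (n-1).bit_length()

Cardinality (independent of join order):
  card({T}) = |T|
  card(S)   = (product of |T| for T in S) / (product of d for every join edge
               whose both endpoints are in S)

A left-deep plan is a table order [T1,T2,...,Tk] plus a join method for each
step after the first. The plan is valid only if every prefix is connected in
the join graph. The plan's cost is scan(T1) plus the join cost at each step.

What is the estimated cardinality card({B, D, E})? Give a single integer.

2250000

Tables in S: B(150), D(500), E(300)
Edges inside S: E-B(d=5), E-D(d=2)
numerator = 150 * 500 * 300 = 22500000
denominator = 5 * 2 = 10
card(S) = 22500000 / 10 = 2250000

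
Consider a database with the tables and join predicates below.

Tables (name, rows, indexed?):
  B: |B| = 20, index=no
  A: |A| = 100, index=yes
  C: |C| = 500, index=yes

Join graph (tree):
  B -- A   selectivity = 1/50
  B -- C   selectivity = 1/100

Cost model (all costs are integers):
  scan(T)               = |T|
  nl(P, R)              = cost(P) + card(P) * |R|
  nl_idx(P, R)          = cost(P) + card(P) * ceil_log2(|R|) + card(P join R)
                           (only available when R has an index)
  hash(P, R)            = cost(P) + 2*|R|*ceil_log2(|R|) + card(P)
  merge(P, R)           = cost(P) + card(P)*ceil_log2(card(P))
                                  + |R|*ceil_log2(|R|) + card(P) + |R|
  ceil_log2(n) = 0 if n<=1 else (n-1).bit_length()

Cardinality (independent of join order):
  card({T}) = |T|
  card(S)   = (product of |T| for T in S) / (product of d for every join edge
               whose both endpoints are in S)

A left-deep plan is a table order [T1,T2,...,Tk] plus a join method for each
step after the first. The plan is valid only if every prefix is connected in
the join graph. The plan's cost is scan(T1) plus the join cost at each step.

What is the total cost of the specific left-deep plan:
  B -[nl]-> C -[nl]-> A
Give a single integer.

step 1: scan B: cost=20, card=20
step 2: join C via nl
    card(P join C) = 20*500/(100) = 100
    cost = 20 + 20*500 = 10020
step 3: join A via nl
    card(P join A) = 100*100/(50) = 200
    cost = 10020 + 100*100 = 20020

20020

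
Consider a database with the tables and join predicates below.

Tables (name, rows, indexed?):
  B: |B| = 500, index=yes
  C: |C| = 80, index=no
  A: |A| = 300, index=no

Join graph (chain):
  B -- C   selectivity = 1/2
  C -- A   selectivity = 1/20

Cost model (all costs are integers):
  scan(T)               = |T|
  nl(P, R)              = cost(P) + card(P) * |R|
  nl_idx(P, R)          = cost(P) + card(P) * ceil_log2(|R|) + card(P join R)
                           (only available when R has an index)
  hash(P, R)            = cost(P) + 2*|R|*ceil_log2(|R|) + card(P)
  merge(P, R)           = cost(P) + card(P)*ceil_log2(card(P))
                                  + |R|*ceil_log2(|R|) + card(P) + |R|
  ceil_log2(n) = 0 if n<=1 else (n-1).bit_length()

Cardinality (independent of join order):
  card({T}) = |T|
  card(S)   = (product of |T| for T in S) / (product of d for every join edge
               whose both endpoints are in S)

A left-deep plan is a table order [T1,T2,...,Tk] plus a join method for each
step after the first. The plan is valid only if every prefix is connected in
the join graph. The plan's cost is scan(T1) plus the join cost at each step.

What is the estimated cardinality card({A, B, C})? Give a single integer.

300000

Tables in S: A(300), B(500), C(80)
Edges inside S: B-C(d=2), C-A(d=20)
numerator = 300 * 500 * 80 = 12000000
denominator = 2 * 20 = 40
card(S) = 12000000 / 40 = 300000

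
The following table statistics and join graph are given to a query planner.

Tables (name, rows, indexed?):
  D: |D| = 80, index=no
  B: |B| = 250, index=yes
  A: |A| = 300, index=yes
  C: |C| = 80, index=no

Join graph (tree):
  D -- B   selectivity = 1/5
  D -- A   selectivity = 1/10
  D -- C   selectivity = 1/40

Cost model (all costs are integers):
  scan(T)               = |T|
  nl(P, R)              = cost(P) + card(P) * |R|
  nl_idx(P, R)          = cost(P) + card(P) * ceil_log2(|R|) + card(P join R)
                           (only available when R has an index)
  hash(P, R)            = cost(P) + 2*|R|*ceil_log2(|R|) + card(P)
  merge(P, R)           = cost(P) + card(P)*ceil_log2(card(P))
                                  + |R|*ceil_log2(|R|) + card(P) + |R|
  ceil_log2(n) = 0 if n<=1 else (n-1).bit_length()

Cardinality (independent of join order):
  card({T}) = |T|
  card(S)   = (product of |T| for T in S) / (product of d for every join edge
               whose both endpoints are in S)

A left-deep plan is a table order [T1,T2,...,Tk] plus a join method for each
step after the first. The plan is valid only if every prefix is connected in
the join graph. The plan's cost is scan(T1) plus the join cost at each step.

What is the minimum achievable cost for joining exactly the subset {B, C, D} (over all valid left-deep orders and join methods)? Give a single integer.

4970

Selinger DP over subsets of {B,C,D}:
  {D}: scan cost=80, card=80
  {B}: scan cost=250, card=250
  {C}: scan cost=80, card=80
  {BD}: card=4000; try (D,hash)→1620, (B,merge)→2970, (D,merge)→3140, (B,hash)→4160, (B,nl_idx)→4720, (B,nl)→20080 …(+1); best=1620 via (D,hash)
  {CD}: card=160; try (D,hash)→1280, (C,hash)→1280, (D,merge)→1360, (C,merge)→1360, (D,nl)→6480, (C,nl)→6480; best=1280 via (D,hash)
  {BCD}: card=8000; try (B,merge)→4970, (B,hash)→5440, (C,hash)→6740, (B,nl_idx)→10560, (B,nl)→41280, (C,merge)→54260 …(+1); best=4970 via (B,merge)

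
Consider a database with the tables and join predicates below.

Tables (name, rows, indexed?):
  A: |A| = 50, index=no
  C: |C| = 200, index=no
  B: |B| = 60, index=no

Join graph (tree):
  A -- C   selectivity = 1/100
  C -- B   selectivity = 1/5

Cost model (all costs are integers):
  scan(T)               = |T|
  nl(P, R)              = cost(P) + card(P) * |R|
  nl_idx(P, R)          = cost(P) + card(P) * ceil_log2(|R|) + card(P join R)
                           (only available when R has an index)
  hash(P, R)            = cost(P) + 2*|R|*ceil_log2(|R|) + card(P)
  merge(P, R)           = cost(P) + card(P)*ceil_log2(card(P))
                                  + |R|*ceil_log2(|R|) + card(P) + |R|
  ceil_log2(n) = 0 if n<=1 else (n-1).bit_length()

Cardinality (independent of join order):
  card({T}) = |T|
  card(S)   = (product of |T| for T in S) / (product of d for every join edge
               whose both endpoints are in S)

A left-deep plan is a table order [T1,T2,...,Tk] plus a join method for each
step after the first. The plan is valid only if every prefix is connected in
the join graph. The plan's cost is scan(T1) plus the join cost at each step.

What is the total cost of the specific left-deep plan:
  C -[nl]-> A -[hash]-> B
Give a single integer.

11020

step 1: scan C: cost=200, card=200
step 2: join A via nl
    card(P join A) = 200*50/(100) = 100
    cost = 200 + 200*50 = 10200
step 3: join B via hash
    card(P join B) = 100*60/(5) = 1200
    cost = 10200 + 2*60*6 + 100 = 11020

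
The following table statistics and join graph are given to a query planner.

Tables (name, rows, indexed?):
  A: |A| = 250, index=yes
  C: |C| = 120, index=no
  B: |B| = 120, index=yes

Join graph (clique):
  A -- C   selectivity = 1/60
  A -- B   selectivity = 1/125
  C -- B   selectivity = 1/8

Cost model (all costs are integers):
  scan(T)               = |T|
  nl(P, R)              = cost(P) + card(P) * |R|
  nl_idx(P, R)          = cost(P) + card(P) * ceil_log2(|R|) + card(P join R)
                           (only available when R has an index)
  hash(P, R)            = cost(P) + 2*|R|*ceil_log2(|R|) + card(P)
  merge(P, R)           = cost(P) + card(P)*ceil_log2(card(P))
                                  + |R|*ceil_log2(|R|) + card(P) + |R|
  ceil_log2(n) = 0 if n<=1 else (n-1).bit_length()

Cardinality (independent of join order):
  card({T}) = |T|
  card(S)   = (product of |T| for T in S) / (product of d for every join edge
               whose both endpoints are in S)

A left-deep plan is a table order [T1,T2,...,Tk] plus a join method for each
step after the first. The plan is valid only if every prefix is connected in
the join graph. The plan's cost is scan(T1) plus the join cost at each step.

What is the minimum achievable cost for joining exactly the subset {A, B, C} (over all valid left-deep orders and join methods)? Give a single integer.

Selinger DP over subsets of {A,B,C}:
  {A}: scan cost=250, card=250
  {C}: scan cost=120, card=120
  {B}: scan cost=120, card=120
  {AC}: card=500; try (A,nl_idx)→1580, (C,hash)→2180, (A,merge)→3330, (C,merge)→3460, (A,hash)→4240, (A,nl)→30120 …(+1); best=1580 via (A,nl_idx)
  {AB}: card=240; try (A,nl_idx)→1320, (B,hash)→2180, (B,nl_idx)→2240, (A,merge)→3330, (B,merge)→3460, (A,hash)→4240 …(+2); best=1320 via (A,nl_idx)
  {BC}: card=1800; try (C,hash)→1920, (B,hash)→1920, (C,merge)→2040, (B,merge)→2040, (B,nl_idx)→2760, (C,nl)→14520 …(+1); best=1920 via (C,hash)
  {ABC}: card=60; try (C,hash)→3240, (B,hash)→3760, (C,merge)→4440, (B,nl_idx)→5140, (B,merge)→7540, (A,hash)→7720 …(+5); best=3240 via (C,hash)

3240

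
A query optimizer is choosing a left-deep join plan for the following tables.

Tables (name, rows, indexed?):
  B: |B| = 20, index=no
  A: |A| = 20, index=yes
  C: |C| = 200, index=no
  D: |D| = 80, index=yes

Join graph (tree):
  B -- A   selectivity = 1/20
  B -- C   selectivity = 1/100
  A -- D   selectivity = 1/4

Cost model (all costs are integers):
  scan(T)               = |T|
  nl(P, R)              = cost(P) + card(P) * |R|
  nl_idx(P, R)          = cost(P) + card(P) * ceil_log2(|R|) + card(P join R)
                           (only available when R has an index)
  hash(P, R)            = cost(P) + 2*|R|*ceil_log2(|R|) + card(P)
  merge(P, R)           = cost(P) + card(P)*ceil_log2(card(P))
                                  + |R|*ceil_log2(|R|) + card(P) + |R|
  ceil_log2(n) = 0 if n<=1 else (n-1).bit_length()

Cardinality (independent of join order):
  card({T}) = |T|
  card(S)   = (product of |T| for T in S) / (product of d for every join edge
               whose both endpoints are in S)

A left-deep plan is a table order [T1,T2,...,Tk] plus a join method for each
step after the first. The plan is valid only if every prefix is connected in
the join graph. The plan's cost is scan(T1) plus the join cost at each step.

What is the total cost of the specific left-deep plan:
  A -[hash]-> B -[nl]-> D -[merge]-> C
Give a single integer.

7640

step 1: scan A: cost=20, card=20
step 2: join B via hash
    card(P join B) = 20*20/(20) = 20
    cost = 20 + 2*20*5 + 20 = 240
step 3: join D via nl
    card(P join D) = 20*80/(4) = 400
    cost = 240 + 20*80 = 1840
step 4: join C via merge
    card(P join C) = 400*200/(100) = 800
    cost = 1840 + 400*9 + 200*8 + 400 + 200 = 7640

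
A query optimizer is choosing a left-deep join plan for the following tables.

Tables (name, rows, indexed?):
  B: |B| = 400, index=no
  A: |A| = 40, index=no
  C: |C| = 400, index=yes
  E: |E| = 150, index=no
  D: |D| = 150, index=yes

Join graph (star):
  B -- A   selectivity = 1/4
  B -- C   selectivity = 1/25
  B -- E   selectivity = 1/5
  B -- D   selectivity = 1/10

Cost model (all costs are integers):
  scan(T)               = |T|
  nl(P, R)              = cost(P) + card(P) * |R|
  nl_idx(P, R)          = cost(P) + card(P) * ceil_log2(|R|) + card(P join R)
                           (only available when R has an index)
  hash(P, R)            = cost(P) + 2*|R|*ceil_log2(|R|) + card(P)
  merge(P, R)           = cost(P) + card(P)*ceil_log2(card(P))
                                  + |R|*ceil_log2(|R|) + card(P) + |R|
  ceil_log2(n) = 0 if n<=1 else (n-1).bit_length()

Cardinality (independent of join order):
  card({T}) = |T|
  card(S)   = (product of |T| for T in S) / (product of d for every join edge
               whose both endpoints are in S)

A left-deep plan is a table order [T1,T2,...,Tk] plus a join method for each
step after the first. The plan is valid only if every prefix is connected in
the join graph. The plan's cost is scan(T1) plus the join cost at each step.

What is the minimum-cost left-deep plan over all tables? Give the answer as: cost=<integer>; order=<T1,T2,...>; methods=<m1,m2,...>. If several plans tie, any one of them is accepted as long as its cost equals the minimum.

cost=1037280; order=B,A,D,C,E; methods=hash,hash,hash,hash

Selinger DP (subsets sized 1..n):
  {B}: scan cost=400, card=400
  {A}: scan cost=40, card=40
  {C}: scan cost=400, card=400
  {E}: scan cost=150, card=150
  {D}: scan cost=150, card=150
  {AB}: card=4000; try (A,hash)→1280, (B,merge)→4320, (A,merge)→4680, (B,hash)→7280, (B,nl)→16040, (A,nl)→16400; best=1280 via (A,hash)
  {BC}: card=6400; try (C,hash)→8000, (B,hash)→8000, (C,merge)→8400, (B,merge)→8400, (C,nl_idx)→10400, (C,nl)→160400 …(+1); best=8000 via (C,hash)
  {BE}: card=12000; try (E,hash)→3200, (B,merge)→5500, (E,merge)→5750, (B,hash)→7500, (B,nl)→60150, (E,nl)→60400; best=3200 via (E,hash)
  {BD}: card=6000; try (D,hash)→3200, (B,merge)→5500, (D,merge)→5750, (B,hash)→7500, (D,nl_idx)→9600, (B,nl)→60150 …(+1); best=3200 via (D,hash)
  {ABC}: card=64000; try (C,hash)→12480, (A,hash)→14880, (C,merge)→57280, (A,merge)→97880, (C,nl_idx)→101280, (A,nl)→264000 …(+1); best=12480 via (C,hash)
  {ABE}: card=120000; try (E,hash)→7680, (A,hash)→15680, (E,merge)→54630, (A,merge)→183480, (A,nl)→483200, (E,nl)→601280; best=7680 via (E,hash)
  {ABD}: card=60000; try (D,hash)→7680, (A,hash)→9680, (D,merge)→54630, (A,merge)→87480, (D,nl_idx)→93280, (A,nl)→243200 …(+1); best=7680 via (D,hash)
  {BCE}: card=192000; try (E,hash)→16800, (C,hash)→22400, (E,merge)→98950, (C,merge)→187200, (C,nl_idx)→303200, (E,nl)→968000 …(+1); best=16800 via (E,hash)
  {BCD}: card=96000; try (C,hash)→16400, (D,hash)→16800, (C,merge)→91200, (D,merge)→98950, (C,nl_idx)→153200, (D,nl_idx)→155200 …(+2); best=16400 via (C,hash)
  {BDE}: card=180000; try (E,hash)→11600, (D,hash)→17600, (E,merge)→88550, (D,merge)→184550, (D,nl_idx)→279200, (E,nl)→903200 …(+1); best=11600 via (E,hash)
  {ABCE}: card=1920000; try (E,hash)→78880, (C,hash)→134880, (A,hash)→209280, (E,merge)→1101830, (C,merge)→2171680, (C,nl_idx)→3007680 …(+4); best=78880 via (E,hash)
  {ABCD}: card=960000; try (C,hash)→74880, (D,hash)→78880, (A,hash)→112880, (C,merge)→1031680, (D,merge)→1101830, (D,nl_idx)→1484480 …(+5); best=74880 via (C,hash)
  {ABDE}: card=1800000; try (E,hash)→70080, (D,hash)→130080, (A,hash)→192080, (E,merge)→1029030, (D,merge)→2169030, (D,nl_idx)→2767680 …(+4); best=70080 via (E,hash)
  {BCDE}: card=2880000; try (E,hash)→114800, (C,hash)→198800, (D,hash)→211200, (E,merge)→1745750, (C,merge)→3435600, (D,merge)→3666150 …(+5); best=114800 via (E,hash)
  {ABCDE}: card=28800000; try (E,hash)→1037280, (C,hash)→1877280, (D,hash)→2001280, (A,hash)→2995280, (E,merge)→20236230, (C,merge)→39674080 …(+8); best=1037280 via (E,hash)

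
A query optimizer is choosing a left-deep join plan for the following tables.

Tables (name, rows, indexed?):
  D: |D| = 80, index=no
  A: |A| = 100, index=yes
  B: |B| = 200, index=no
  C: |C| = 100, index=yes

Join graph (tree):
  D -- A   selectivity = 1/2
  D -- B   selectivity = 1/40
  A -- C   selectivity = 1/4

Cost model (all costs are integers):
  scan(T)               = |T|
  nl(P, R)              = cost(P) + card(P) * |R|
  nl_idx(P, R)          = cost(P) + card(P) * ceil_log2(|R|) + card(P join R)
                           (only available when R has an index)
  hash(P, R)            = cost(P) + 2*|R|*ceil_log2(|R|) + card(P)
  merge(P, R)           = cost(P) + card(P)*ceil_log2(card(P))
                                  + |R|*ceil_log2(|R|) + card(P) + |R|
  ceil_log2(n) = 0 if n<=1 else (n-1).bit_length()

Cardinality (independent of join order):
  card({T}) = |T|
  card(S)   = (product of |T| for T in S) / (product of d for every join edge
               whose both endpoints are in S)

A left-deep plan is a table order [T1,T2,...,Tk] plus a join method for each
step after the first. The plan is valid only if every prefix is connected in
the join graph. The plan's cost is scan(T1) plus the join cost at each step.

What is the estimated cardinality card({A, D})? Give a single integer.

Tables in S: A(100), D(80)
Edges inside S: D-A(d=2)
numerator = 100 * 80 = 8000
denominator = 2 = 2
card(S) = 8000 / 2 = 4000

4000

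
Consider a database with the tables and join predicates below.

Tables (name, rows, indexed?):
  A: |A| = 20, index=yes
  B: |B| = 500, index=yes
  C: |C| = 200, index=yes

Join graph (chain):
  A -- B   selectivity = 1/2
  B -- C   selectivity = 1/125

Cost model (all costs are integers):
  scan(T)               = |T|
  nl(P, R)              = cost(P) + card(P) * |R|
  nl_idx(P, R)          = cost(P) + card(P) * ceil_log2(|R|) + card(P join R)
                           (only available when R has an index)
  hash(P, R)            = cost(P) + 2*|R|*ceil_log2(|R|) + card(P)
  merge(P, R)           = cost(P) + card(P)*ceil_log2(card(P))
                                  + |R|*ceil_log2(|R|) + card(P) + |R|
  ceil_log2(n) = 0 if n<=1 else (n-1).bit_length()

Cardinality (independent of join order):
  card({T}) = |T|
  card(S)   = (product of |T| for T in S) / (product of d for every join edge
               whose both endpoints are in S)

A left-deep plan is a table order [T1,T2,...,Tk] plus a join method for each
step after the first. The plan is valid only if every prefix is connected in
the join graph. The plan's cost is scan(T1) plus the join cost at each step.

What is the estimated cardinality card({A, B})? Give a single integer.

5000

Tables in S: A(20), B(500)
Edges inside S: A-B(d=2)
numerator = 20 * 500 = 10000
denominator = 2 = 2
card(S) = 10000 / 2 = 5000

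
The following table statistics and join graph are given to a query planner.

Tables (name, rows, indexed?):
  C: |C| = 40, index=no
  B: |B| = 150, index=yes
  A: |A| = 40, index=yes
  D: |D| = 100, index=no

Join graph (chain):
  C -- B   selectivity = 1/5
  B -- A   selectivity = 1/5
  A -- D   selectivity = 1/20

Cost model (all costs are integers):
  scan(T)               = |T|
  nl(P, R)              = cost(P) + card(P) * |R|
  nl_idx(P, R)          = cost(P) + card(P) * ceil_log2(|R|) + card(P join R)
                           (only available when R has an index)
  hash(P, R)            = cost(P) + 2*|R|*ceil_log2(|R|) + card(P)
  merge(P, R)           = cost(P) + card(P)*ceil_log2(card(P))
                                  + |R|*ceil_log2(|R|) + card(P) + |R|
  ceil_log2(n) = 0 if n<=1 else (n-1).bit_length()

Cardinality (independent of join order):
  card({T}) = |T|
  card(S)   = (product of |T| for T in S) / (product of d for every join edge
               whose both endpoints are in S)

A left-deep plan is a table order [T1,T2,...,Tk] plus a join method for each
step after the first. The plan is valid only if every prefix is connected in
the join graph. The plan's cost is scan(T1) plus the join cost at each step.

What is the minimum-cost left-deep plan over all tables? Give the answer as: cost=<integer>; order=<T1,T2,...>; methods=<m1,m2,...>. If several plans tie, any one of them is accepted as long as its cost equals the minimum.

cost=9760; order=D,A,B,C; methods=hash,hash,hash

Selinger DP (subsets sized 1..n):
  {C}: scan cost=40, card=40
  {B}: scan cost=150, card=150
  {A}: scan cost=40, card=40
  {D}: scan cost=100, card=100
  {BC}: card=1200; try (C,hash)→780, (B,nl_idx)→1560, (B,merge)→1670, (C,merge)→1780, (B,hash)→2480, (B,nl)→6040 …(+1); best=780 via (C,hash)
  {AB}: card=1200; try (A,hash)→780, (B,nl_idx)→1560, (B,merge)→1670, (A,merge)→1780, (A,nl_idx)→2250, (B,hash)→2480 …(+2); best=780 via (A,hash)
  {AD}: card=200; try (A,hash)→680, (A,nl_idx)→900, (D,merge)→1120, (A,merge)→1180, (D,hash)→1480, (D,nl)→4040 …(+1); best=680 via (A,hash)
  {ABC}: card=9600; try (C,hash)→2460, (A,hash)→2460, (C,merge)→15460, (A,merge)→15460, (A,nl_idx)→17580, (C,nl)→48780 …(+1); best=2460 via (C,hash)
  {ABD}: card=6000; try (B,hash)→3280, (D,hash)→3380, (B,merge)→3830, (B,nl_idx)→8280, (D,merge)→15980, (B,nl)→30680 …(+1); best=3280 via (B,hash)
  {ABCD}: card=48000; try (C,hash)→9760, (D,hash)→13460, (C,merge)→87560, (D,merge)→147260, (C,nl)→243280, (D,nl)→962460; best=9760 via (C,hash)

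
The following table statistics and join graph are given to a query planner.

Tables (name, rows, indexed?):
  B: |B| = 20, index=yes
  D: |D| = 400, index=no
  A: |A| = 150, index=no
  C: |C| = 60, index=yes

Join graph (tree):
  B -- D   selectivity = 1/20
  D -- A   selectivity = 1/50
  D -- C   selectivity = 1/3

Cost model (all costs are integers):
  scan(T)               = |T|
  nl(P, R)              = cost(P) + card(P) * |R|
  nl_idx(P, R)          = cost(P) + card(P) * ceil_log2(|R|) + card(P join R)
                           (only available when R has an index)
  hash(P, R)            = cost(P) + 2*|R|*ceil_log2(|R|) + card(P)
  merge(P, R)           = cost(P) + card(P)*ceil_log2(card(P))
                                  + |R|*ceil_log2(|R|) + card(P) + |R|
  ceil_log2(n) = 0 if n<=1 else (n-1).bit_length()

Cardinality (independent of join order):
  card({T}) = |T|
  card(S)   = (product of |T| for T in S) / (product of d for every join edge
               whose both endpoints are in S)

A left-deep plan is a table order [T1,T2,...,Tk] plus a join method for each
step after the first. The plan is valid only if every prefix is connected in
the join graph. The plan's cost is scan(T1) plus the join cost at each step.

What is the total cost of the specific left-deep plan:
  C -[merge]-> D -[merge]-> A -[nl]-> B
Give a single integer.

597830

step 1: scan C: cost=60, card=60
step 2: join D via merge
    card(P join D) = 60*400/(3) = 8000
    cost = 60 + 60*6 + 400*9 + 60 + 400 = 4480
step 3: join A via merge
    card(P join A) = 8000*150/(50) = 24000
    cost = 4480 + 8000*13 + 150*8 + 8000 + 150 = 117830
step 4: join B via nl
    card(P join B) = 24000*20/(20) = 24000
    cost = 117830 + 24000*20 = 597830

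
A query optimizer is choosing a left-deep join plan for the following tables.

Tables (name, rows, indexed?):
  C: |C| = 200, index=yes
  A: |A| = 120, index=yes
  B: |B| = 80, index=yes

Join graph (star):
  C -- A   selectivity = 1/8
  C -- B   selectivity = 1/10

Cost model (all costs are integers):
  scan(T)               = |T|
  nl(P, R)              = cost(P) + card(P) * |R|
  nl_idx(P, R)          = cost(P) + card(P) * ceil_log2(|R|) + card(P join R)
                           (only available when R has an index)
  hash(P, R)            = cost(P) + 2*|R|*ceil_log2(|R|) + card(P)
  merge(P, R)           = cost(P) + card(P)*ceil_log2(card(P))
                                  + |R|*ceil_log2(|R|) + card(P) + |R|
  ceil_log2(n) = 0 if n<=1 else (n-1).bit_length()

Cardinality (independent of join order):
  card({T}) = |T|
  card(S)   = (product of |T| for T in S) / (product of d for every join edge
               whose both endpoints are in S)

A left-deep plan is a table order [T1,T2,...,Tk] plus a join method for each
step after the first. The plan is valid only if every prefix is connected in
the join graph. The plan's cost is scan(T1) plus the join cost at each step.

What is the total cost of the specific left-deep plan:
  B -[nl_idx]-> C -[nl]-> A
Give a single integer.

194320

step 1: scan B: cost=80, card=80
step 2: join C via nl_idx
    card(P join C) = 80*200/(10) = 1600
    cost = 80 + 80*8 + 1600 = 2320
step 3: join A via nl
    card(P join A) = 1600*120/(8) = 24000
    cost = 2320 + 1600*120 = 194320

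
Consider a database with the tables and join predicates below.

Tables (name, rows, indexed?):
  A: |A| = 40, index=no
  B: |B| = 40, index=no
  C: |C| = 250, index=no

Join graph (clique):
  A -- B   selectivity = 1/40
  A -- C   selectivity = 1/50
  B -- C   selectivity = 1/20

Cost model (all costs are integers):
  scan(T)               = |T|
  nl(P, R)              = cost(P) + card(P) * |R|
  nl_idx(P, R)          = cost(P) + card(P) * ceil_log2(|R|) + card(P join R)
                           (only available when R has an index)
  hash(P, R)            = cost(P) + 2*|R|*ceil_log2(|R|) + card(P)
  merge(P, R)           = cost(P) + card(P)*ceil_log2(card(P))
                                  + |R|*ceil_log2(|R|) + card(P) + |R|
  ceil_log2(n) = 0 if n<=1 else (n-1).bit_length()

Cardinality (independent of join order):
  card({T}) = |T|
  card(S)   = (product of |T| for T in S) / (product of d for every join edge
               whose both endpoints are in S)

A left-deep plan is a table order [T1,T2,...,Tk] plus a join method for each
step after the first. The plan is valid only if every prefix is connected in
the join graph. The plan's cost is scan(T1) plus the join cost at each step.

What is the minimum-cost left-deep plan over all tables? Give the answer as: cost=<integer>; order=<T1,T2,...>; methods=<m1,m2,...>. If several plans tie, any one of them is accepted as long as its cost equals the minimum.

Selinger DP (subsets sized 1..n):
  {A}: scan cost=40, card=40
  {B}: scan cost=40, card=40
  {C}: scan cost=250, card=250
  {AB}: card=40; try (B,hash)→560, (A,hash)→560, (B,merge)→600, (A,merge)→600, (B,nl)→1640, (A,nl)→1640; best=560 via (B,hash)
  {AC}: card=200; try (A,hash)→980, (C,merge)→2570, (A,merge)→2780, (C,hash)→4080, (C,nl)→10040, (A,nl)→10250; best=980 via (A,hash)
  {BC}: card=500; try (B,hash)→980, (C,merge)→2570, (B,merge)→2780, (C,hash)→4080, (C,nl)→10040, (B,nl)→10250; best=980 via (B,hash)
  {ABC}: card=10; try (B,hash)→1660, (A,hash)→1960, (B,merge)→3060, (C,merge)→3090, (C,hash)→4600, (A,merge)→6260 …(+3); best=1660 via (B,hash)

cost=1660; order=C,A,B; methods=hash,hash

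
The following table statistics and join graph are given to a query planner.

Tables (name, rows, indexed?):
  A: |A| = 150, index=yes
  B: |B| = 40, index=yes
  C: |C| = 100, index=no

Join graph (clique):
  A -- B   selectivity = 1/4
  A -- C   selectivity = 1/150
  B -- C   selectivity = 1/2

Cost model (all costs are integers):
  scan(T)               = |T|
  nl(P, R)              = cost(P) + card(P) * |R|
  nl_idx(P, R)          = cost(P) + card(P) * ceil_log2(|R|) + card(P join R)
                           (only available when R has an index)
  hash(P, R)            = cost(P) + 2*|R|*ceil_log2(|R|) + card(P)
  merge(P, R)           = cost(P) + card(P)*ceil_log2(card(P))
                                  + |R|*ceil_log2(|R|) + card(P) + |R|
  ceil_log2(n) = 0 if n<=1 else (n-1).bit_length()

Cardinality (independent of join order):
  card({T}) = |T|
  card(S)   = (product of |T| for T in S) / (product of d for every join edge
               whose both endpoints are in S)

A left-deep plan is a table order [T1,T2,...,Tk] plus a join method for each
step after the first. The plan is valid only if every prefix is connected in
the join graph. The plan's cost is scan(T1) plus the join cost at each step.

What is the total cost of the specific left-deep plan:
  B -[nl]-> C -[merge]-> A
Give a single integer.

step 1: scan B: cost=40, card=40
step 2: join C via nl
    card(P join C) = 40*100/(2) = 2000
    cost = 40 + 40*100 = 4040
step 3: join A via merge
    card(P join A) = 2000*150/(4*150) = 500
    cost = 4040 + 2000*11 + 150*8 + 2000 + 150 = 29390

29390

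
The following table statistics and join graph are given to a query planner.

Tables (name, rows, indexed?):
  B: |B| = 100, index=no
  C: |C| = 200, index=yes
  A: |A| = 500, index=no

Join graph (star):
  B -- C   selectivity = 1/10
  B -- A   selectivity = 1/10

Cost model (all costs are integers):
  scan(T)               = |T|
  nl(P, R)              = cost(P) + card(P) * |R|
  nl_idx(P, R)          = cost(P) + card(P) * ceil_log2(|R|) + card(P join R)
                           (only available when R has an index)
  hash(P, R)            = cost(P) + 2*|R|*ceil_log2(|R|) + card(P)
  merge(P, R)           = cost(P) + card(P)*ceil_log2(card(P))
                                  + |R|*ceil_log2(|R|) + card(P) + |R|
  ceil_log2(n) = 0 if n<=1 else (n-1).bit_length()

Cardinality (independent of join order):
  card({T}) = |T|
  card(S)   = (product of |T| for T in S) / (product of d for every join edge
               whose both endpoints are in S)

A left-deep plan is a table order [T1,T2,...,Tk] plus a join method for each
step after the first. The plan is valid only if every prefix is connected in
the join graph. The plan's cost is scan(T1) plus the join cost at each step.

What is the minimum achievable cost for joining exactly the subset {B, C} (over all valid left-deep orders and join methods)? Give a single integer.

Selinger DP over subsets of {B,C}:
  {B}: scan cost=100, card=100
  {C}: scan cost=200, card=200
  {BC}: card=2000; try (B,hash)→1800, (C,merge)→2700, (B,merge)→2800, (C,nl_idx)→2900, (C,hash)→3400, (C,nl)→20100 …(+1); best=1800 via (B,hash)

1800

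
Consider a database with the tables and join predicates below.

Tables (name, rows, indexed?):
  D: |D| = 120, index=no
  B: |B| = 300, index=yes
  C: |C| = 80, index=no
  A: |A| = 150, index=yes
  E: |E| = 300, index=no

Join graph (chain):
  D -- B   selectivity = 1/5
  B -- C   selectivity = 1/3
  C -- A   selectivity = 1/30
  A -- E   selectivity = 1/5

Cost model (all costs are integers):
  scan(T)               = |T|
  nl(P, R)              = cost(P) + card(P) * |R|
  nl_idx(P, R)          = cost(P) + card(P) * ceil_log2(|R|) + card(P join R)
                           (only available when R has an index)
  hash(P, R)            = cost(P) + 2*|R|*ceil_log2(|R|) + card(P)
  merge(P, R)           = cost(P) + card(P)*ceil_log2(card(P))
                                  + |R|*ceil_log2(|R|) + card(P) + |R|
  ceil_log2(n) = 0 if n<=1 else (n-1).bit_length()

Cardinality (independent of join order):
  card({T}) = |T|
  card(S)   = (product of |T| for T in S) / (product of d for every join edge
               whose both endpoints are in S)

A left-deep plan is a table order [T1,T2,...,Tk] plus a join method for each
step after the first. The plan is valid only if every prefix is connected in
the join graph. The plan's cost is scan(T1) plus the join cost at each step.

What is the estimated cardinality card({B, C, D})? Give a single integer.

192000

Tables in S: B(300), C(80), D(120)
Edges inside S: D-B(d=5), B-C(d=3)
numerator = 300 * 80 * 120 = 2880000
denominator = 5 * 3 = 15
card(S) = 2880000 / 15 = 192000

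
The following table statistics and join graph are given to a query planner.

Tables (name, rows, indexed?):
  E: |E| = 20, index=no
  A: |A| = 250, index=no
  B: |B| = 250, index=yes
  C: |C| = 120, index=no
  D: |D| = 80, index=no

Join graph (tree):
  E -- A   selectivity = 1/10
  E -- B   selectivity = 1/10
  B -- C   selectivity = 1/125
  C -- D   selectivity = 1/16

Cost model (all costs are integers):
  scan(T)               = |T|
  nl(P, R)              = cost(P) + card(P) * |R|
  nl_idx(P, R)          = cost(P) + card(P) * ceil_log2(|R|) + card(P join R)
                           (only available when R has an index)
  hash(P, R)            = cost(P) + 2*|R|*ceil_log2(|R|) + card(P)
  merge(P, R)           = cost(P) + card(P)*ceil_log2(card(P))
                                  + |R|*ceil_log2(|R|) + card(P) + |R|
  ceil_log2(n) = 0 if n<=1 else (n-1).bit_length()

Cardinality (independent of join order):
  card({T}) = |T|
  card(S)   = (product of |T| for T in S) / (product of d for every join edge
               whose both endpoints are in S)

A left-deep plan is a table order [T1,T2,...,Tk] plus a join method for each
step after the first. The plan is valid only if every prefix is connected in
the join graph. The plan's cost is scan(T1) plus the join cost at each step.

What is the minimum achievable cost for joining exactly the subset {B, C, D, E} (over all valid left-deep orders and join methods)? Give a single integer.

Selinger DP over subsets of {B,C,D,E}:
  {E}: scan cost=20, card=20
  {B}: scan cost=250, card=250
  {C}: scan cost=120, card=120
  {D}: scan cost=80, card=80
  {BE}: card=500; try (B,nl_idx)→680, (E,hash)→700, (B,merge)→2390, (E,merge)→2620, (B,hash)→4040, (B,nl)→5020 …(+1); best=680 via (B,nl_idx)
  {BC}: card=240; try (B,nl_idx)→1320, (C,hash)→2180, (B,merge)→3330, (C,merge)→3460, (B,hash)→4240, (B,nl)→30120 …(+1); best=1320 via (B,nl_idx)
  {CD}: card=600; try (D,hash)→1360, (C,merge)→1680, (D,merge)→1720, (C,hash)→1840, (C,nl)→9680, (D,nl)→9720; best=1360 via (D,hash)
  {BCE}: card=480; try (E,hash)→1760, (C,hash)→2860, (E,merge)→3600, (E,nl)→6120, (C,merge)→6640, (C,nl)→60680; best=1760 via (E,hash)
  {BCD}: card=1200; try (D,hash)→2680, (D,merge)→4120, (B,hash)→5960, (B,nl_idx)→7360, (B,merge)→10210, (D,nl)→20520 …(+1); best=2680 via (D,hash)
  {BCDE}: card=2400; try (D,hash)→3360, (E,hash)→4080, (D,merge)→7200, (E,merge)→17200, (E,nl)→26680, (D,nl)→40160; best=3360 via (D,hash)

3360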